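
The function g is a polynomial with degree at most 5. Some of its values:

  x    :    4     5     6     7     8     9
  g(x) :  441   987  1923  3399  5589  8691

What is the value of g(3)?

First differences: 546, 936, 1476, 2190, 3102. Second differences: 390, 540, 714, 912. Third differences: 150, 174, 198. Fourth differences: 24, 24.
Level-4 differences are constant, so g has degree 4.
Fitting a degree-4 polynomial gives g(x) = x^4 + 3x³ - x² + 3x - 3.
Then g(3) = 159.

159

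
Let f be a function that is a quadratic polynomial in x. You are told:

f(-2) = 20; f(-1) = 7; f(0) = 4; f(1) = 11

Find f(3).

First differences: -13, -3, 7. Second differences: 10, 10.
Level-2 differences are constant, so f has degree 2.
Fitting a degree-2 polynomial gives f(x) = 5x² + 2x + 4.
Then f(3) = 55.

55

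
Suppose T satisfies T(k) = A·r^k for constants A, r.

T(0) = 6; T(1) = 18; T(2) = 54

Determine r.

Consecutive ratio: 18/6 = 3, and 54/18 = 3, so r = 3.
Then A·3^0 = 6 gives A = 6, and T(k) = 6·3^k.

3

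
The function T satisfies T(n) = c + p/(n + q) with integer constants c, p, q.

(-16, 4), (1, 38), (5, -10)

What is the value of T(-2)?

11

(T(n) − c)(n + q) = p for each data point; the three points give a linear system in c and q, then p follows.
Solving: c = 2, q = -2, p = -36, so T(n) = 2 − 36/(n − 2).
Then T(-2) = 2 − 36/(-4) = 11.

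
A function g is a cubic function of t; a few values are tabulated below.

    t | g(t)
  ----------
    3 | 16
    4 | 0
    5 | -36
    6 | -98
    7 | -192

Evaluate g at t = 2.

First differences: -16, -36, -62, -94. Second differences: -20, -26, -32. Third differences: -6, -6.
Level-3 differences are constant, so g has degree 3.
Fitting a degree-3 polynomial gives g(t) = -t³ + 2t² + 7t + 4.
Then g(2) = 18.

18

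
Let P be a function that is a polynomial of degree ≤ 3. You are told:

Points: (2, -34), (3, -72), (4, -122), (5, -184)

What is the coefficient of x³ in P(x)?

0

First differences: -38, -50, -62. Second differences: -12, -12.
Level-2 differences are constant, so P has degree 2.
Fitting a degree-2 polynomial gives P(x) = -6x² - 8x + 6.
The coefficient of x³ is 0.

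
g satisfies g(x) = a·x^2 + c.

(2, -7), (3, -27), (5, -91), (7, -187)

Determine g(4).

From g(2) = -7 and g(3) = -27: 4a + c = -7 and 9a + c = -27.
Subtracting: 5a = -20, so a = -4; then c = -7 − (-4)·4 = 9.
So g(x) = -4x² + 9, and g(4) = -55.

-55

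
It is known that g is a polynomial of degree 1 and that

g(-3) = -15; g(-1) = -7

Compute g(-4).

-19

Write g(m) = am + b; the 2 given values yield a linear system in the 2 coefficients.
Solving, g(m) = 4m - 3.
Then g(-4) = -19.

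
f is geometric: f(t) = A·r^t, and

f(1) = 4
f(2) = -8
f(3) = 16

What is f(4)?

-32

Consecutive ratio: -8/4 = -2, and 16/(-8) = -2, so r = -2.
Then A·(-2)^1 = 4 gives A = -2, and f(t) = -2·(-2)^t.
f(4) = -2·(-2)^4 = -32.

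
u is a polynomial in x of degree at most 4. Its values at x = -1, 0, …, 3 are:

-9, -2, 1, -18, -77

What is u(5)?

-387

First differences: 7, 3, -19, -59. Second differences: -4, -22, -40. Third differences: -18, -18.
Level-3 differences are constant, so u has degree 3.
Fitting a degree-3 polynomial gives u(x) = -3x³ - 2x² + 8x - 2.
Then u(5) = -387.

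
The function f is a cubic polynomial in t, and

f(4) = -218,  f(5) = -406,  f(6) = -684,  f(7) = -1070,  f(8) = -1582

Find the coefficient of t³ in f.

Write f(t) = at³ + bt² + ct + d; the 5 given values yield a linear system in the 4 coefficients.
Solving, f(t) = -3t³ - 5t - 6.
The coefficient of t³ is -3.

-3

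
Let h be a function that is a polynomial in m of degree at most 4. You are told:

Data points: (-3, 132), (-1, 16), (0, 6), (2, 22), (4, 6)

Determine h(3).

24

Write h(m) = am^4 + bm³ + cm² + dm + e; the 5 given values yield a linear system in the 5 coefficients.
Solving, the leading coefficient vanishes, and h(m) = -2m³ + 8m² + 6.
Then h(3) = 24.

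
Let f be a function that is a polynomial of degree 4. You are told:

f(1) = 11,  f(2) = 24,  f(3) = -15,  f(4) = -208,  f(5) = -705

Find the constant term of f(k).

0

Write f(k) = ak^4 + bk³ + ck² + dk + e; the 5 given values yield a linear system in the 5 coefficients.
Solving, f(k) = -2k^4 + 3k³ + 6k² + 4k.
The constant term is f(0) = 0.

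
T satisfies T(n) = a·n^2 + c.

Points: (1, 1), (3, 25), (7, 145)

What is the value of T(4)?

46

From T(1) = 1 and T(3) = 25: 1a + c = 1 and 9a + c = 25.
Subtracting: 8a = 24, so a = 3; then c = 1 − 3·1 = -2.
So T(n) = 3n² − 2, and T(4) = 46.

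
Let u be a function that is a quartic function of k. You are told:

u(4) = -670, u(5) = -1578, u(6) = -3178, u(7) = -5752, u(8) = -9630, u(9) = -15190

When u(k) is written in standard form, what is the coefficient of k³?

-3

Write u(k) = ak^4 + bk³ + ck² + dk + e; the 6 given values yield a linear system in the 5 coefficients.
Solving, u(k) = -2k^4 - 3k³ + k² + 4k + 2.
The coefficient of k³ is -3.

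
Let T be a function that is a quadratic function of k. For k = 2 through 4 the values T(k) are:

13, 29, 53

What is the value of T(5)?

Write T(k) = ak² + bk + c; the 3 given values yield a linear system in the 3 coefficients.
Solving, T(k) = 4k² - 4k + 5.
Then T(5) = 85.

85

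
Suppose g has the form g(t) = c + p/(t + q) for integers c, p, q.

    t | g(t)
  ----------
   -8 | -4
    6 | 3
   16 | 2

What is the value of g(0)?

(g(t) − c)(t + q) = p for each data point; the three points give a linear system in c and q, then p follows.
Solving: c = 1, q = 4, p = 20, so g(t) = 1 + 20/(t + 4).
Then g(0) = 1 + 20/4 = 6.

6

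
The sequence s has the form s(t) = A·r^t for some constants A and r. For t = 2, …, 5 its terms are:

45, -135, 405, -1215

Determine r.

-3

Consecutive ratio: -135/45 = -3, and 405/(-135) = -3, so r = -3.
Then A·(-3)^2 = 45 gives A = 5, and s(t) = 5·(-3)^t.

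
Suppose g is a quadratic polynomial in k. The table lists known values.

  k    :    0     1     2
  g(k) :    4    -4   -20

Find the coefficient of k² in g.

Write g(k) = ak² + bk + c; the 3 given values yield a linear system in the 3 coefficients.
Solving, g(k) = -4k² - 4k + 4.
The coefficient of k² is -4.

-4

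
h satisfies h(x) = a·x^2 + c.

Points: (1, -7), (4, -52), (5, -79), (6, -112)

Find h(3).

-31

From h(1) = -7 and h(4) = -52: 1a + c = -7 and 16a + c = -52.
Subtracting: 15a = -45, so a = -3; then c = -7 − (-3)·1 = -4.
So h(x) = -3x² − 4, and h(3) = -31.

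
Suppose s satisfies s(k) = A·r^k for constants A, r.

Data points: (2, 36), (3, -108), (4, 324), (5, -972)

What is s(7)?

-8748

Consecutive ratio: -108/36 = -3, and 324/(-108) = -3, so r = -3.
Then A·(-3)^2 = 36 gives A = 4, and s(k) = 4·(-3)^k.
s(7) = 4·(-3)^7 = -8748.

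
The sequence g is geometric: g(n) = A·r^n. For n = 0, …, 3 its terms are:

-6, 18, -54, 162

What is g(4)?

Consecutive ratio: 18/(-6) = -3, and -54/18 = -3, so r = -3.
Then A·(-3)^0 = -6 gives A = -6, and g(n) = -6·(-3)^n.
g(4) = -6·(-3)^4 = -486.

-486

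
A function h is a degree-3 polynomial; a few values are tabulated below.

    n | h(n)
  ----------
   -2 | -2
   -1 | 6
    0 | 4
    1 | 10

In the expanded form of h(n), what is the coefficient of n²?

4

Write h(n) = an³ + bn² + cn + d; the 4 given values yield a linear system in the 4 coefficients.
Solving, h(n) = 3n³ + 4n² - n + 4.
The coefficient of n² is 4.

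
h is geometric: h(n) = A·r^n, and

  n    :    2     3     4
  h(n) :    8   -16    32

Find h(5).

-64

Consecutive ratio: -16/8 = -2, and 32/(-16) = -2, so r = -2.
Then A·(-2)^2 = 8 gives A = 2, and h(n) = 2·(-2)^n.
h(5) = 2·(-2)^5 = -64.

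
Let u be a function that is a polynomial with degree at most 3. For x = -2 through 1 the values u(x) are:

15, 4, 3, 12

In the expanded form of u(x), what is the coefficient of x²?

5

First differences: -11, -1, 9. Second differences: 10, 10.
Level-2 differences are constant, so u has degree 2.
Fitting a degree-2 polynomial gives u(x) = 5x² + 4x + 3.
The coefficient of x² is 5.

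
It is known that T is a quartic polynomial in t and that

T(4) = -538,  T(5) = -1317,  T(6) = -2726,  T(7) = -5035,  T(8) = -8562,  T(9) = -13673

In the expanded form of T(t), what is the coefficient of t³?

-1

First differences: -779, -1409, -2309, -3527, -5111. Second differences: -630, -900, -1218, -1584. Third differences: -270, -318, -366. Fourth differences: -48, -48.
Level-4 differences are constant, so T has degree 4.
Fitting a degree-4 polynomial gives T(t) = -2t^4 - t³ + 2t² + 2t - 2.
The coefficient of t³ is -1.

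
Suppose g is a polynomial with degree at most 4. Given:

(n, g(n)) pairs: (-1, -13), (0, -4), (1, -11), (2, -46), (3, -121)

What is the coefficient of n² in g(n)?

-8

Write g(n) = an^4 + bn³ + cn² + dn + e; the 5 given values yield a linear system in the 5 coefficients.
Solving, the leading coefficient vanishes, and g(n) = -2n³ - 8n² + 3n - 4.
The coefficient of n² is -8.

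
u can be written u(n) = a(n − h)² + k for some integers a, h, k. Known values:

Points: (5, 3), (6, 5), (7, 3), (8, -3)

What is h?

6

First differences 2, -2, -6; second difference -4 = 2a, so a = -2.
Expanding, the n-coefficient is −2ah = 4h; matching it to the data gives h = 6, and then k = 5.
So u(n) = -2(n − 6)² + 5.
Hence h = 6.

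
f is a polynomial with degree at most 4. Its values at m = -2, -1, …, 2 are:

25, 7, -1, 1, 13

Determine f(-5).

139

Write f(m) = am^4 + bm³ + cm² + dm + e; the 5 given values yield a linear system in the 5 coefficients.
Solving, the top 2 coefficients vanish, and f(m) = 5m² - 3m - 1.
Then f(-5) = 139.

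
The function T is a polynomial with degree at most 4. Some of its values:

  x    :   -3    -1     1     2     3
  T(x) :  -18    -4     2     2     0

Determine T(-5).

-40

Write T(x) = ax^4 + bx³ + cx² + dx + e; the 5 given values yield a linear system in the 5 coefficients.
Solving, the top 2 coefficients vanish, and T(x) = -x² + 3x.
Then T(-5) = -40.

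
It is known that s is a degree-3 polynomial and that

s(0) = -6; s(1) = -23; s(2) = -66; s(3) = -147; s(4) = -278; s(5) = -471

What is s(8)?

First differences: -17, -43, -81, -131, -193. Second differences: -26, -38, -50, -62. Third differences: -12, -12, -12.
Level-3 differences are constant, so s has degree 3.
Fitting a degree-3 polynomial gives s(t) = -2t³ - 7t² - 8t - 6.
Then s(8) = -1542.

-1542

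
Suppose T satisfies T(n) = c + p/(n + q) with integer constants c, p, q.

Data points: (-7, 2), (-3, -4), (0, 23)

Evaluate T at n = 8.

7

(T(n) − c)(n + q) = p for each data point; the three points give a linear system in c and q, then p follows.
Solving: c = 5, q = 1, p = 18, so T(n) = 5 + 18/(n + 1).
Then T(8) = 5 + 18/9 = 7.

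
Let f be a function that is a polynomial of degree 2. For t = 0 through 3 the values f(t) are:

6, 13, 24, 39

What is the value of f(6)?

108

Write f(t) = at² + bt + c; the 4 given values yield a linear system in the 3 coefficients.
Solving, f(t) = 2t² + 5t + 6.
Then f(6) = 108.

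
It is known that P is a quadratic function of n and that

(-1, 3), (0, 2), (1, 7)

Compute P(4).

Write P(n) = an² + bn + c; the 3 given values yield a linear system in the 3 coefficients.
Solving, P(n) = 3n² + 2n + 2.
Then P(4) = 58.

58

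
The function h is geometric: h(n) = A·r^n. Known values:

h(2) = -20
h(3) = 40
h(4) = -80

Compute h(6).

Consecutive ratio: 40/(-20) = -2, and -80/40 = -2, so r = -2.
Then A·(-2)^2 = -20 gives A = -5, and h(n) = -5·(-2)^n.
h(6) = -5·(-2)^6 = -320.

-320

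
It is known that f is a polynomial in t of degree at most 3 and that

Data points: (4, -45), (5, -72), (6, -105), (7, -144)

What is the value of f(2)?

-9

Write f(t) = at³ + bt² + ct + d; the 4 given values yield a linear system in the 4 coefficients.
Solving, the leading coefficient vanishes, and f(t) = -3t² + 3.
Then f(2) = -9.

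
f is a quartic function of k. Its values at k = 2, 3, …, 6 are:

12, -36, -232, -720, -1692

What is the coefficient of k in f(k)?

6

Write f(k) = ak^4 + bk³ + ck² + dk + e; the 5 given values yield a linear system in the 5 coefficients.
Solving, f(k) = -2k^4 + 4k³ + 6k.
The coefficient of k is 6.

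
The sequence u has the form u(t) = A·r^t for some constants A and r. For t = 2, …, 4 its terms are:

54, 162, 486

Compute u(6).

Consecutive ratio: 162/54 = 3, and 486/162 = 3, so r = 3.
Then A·3^2 = 54 gives A = 6, and u(t) = 6·3^t.
u(6) = 6·3^6 = 4374.

4374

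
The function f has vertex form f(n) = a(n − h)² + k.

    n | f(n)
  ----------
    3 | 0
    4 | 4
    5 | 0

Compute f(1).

First differences 4, -4; second difference -8 = 2a, so a = -4.
Expanding, the n-coefficient is −2ah = 8h; matching it to the data gives h = 4, and then k = 4.
So f(n) = -4(n − 4)² + 4.
f(1) = -4·(-3)² + 4 = -32.

-32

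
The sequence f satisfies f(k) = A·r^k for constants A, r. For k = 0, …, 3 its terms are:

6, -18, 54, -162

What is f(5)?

-1458

Consecutive ratio: -18/6 = -3, and 54/(-18) = -3, so r = -3.
Then A·(-3)^0 = 6 gives A = 6, and f(k) = 6·(-3)^k.
f(5) = 6·(-3)^5 = -1458.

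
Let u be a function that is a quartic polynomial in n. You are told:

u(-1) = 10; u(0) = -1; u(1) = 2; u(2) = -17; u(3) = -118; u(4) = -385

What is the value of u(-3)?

Write u(n) = an^4 + bn³ + cn² + dn + e; the 6 given values yield a linear system in the 5 coefficients.
Solving, u(n) = -n^4 - 4n³ + 8n² - 1.
Then u(-3) = 98.

98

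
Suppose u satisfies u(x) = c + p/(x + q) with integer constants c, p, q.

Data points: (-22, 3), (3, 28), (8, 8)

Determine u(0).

-8

(u(x) − c)(x + q) = p for each data point; the three points give a linear system in c and q, then p follows.
Solving: c = 4, q = -2, p = 24, so u(x) = 4 + 24/(x − 2).
Then u(0) = 4 + 24/(-2) = -8.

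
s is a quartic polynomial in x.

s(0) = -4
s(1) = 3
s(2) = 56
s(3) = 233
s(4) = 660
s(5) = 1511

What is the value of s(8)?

First differences: 7, 53, 177, 427, 851. Second differences: 46, 124, 250, 424. Third differences: 78, 126, 174. Fourth differences: 48, 48.
Level-4 differences are constant, so s has degree 4.
Fitting a degree-4 polynomial gives s(x) = 2x^4 + x³ + 6x² - 2x - 4.
Then s(8) = 9068.

9068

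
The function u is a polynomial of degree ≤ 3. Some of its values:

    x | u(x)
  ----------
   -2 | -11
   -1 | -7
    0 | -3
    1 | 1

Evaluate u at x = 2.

5

First differences: 4, 4, 4.
Level-1 differences are constant, so u has degree 1.
Fitting a degree-1 polynomial gives u(x) = 4x - 3.
Then u(2) = 5.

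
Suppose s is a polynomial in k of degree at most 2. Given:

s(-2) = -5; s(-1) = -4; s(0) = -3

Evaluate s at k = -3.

First differences: 1, 1.
Level-1 differences are constant, so s has degree 1.
Fitting a degree-1 polynomial gives s(k) = k - 3.
Then s(-3) = -6.

-6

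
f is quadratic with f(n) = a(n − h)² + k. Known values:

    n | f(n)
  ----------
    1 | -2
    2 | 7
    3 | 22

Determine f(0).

First differences 9, 15; second difference 6 = 2a, so a = 3.
Expanding, the n-coefficient is −2ah = -6h; matching it to the data gives h = 0, and then k = -5.
So f(n) = 3(n + 0)² − 5.
f(0) = 3·0² − 5 = -5.

-5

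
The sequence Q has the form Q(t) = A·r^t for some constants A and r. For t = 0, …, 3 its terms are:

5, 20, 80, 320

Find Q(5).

Consecutive ratio: 20/5 = 4, and 80/20 = 4, so r = 4.
Then A·4^0 = 5 gives A = 5, and Q(t) = 5·4^t.
Q(5) = 5·4^5 = 5120.

5120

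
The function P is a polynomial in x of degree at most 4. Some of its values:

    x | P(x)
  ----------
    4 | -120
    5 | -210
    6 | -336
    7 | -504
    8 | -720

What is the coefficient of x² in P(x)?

-3

First differences: -90, -126, -168, -216. Second differences: -36, -42, -48. Third differences: -6, -6.
Level-3 differences are constant, so P has degree 3.
Fitting a degree-3 polynomial gives P(x) = -x³ - 3x² - 2x.
The coefficient of x² is -3.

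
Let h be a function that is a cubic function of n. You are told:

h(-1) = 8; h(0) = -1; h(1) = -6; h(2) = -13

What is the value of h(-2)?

Write h(n) = an³ + bn² + cn + d; the 4 given values yield a linear system in the 4 coefficients.
Solving, h(n) = -n³ + 2n² - 6n - 1.
Then h(-2) = 27.

27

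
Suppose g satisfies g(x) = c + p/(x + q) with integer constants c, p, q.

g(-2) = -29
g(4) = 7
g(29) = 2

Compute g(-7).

(g(x) − c)(x + q) = p for each data point; the three points give a linear system in c and q, then p follows.
Solving: c = 1, q = 1, p = 30, so g(x) = 1 + 30/(x + 1).
Then g(-7) = 1 + 30/(-6) = -4.

-4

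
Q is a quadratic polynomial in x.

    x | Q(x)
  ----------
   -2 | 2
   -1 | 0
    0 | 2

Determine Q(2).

18

Write Q(x) = ax² + bx + c; the 3 given values yield a linear system in the 3 coefficients.
Solving, Q(x) = 2x² + 4x + 2.
Then Q(2) = 18.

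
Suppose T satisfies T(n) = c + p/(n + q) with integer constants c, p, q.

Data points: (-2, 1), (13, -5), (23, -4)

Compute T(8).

-7

(T(n) − c)(n + q) = p for each data point; the three points give a linear system in c and q, then p follows.
Solving: c = -3, q = -3, p = -20, so T(n) = -3 − 20/(n − 3).
Then T(8) = -3 − 20/5 = -7.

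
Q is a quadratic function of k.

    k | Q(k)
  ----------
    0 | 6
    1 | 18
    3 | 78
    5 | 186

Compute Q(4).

Write Q(k) = ak² + bk + c; the 4 given values yield a linear system in the 3 coefficients.
Solving, Q(k) = 6k² + 6k + 6.
Then Q(4) = 126.

126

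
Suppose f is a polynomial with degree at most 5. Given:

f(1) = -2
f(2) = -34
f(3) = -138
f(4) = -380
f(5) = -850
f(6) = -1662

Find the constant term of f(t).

First differences: -32, -104, -242, -470, -812. Second differences: -72, -138, -228, -342. Third differences: -66, -90, -114. Fourth differences: -24, -24.
Level-4 differences are constant, so f has degree 4.
Fitting a degree-4 polynomial gives f(t) = -t^4 - t³ - 5t² + 5t.
The constant term is f(0) = 0.

0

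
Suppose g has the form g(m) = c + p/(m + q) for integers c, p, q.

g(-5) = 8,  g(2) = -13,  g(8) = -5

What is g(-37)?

(g(m) − c)(m + q) = p for each data point; the three points give a linear system in c and q, then p follows.
Solving: c = -1, q = 1, p = -36, so g(m) = -1 − 36/(m + 1).
Then g(-37) = -1 − 36/(-36) = 0.

0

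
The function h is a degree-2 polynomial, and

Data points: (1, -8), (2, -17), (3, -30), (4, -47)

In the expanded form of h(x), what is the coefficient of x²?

First differences: -9, -13, -17. Second differences: -4, -4.
Level-2 differences are constant, so h has degree 2.
Fitting a degree-2 polynomial gives h(x) = -2x² - 3x - 3.
The coefficient of x² is -2.

-2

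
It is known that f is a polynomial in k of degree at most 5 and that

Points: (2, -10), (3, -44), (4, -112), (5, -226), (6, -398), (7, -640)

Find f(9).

Write f(k) = ak^5 + bk^4 + ck³ + dk² + ek + p; the 6 given values yield a linear system in the 6 coefficients.
Solving, the top 2 coefficients vanish, and f(k) = -2k³ + k² - k + 4.
Then f(9) = -1382.

-1382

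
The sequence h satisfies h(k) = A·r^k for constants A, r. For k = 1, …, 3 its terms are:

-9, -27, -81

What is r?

Consecutive ratio: -27/(-9) = 3, and -81/(-27) = 3, so r = 3.
Then A·3^1 = -9 gives A = -3, and h(k) = -3·3^k.

3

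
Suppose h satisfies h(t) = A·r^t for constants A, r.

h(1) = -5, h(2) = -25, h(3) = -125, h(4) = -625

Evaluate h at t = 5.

-3125

Consecutive ratio: -25/(-5) = 5, and -125/(-25) = 5, so r = 5.
Then A·5^1 = -5 gives A = -1, and h(t) = -1·5^t.
h(5) = -1·5^5 = -3125.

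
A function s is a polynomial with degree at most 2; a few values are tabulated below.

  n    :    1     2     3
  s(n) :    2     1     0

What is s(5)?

First differences: -1, -1.
Level-1 differences are constant, so s has degree 1.
Fitting a degree-1 polynomial gives s(n) = -n + 3.
Then s(5) = -2.

-2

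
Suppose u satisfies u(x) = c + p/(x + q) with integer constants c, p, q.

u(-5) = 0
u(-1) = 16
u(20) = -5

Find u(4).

(u(x) − c)(x + q) = p for each data point; the three points give a linear system in c and q, then p follows.
Solving: c = -4, q = 0, p = -20, so u(x) = -4 − 20/(x + 0).
Then u(4) = -4 − 20/4 = -9.

-9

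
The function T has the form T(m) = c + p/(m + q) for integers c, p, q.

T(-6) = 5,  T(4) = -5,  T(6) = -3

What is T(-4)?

(T(m) − c)(m + q) = p for each data point; the three points give a linear system in c and q, then p follows.
Solving: c = 1, q = 0, p = -24, so T(m) = 1 − 24/(m + 0).
Then T(-4) = 1 − 24/(-4) = 7.

7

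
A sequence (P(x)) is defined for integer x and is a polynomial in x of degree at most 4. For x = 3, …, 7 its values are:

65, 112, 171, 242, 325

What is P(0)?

-4

First differences: 47, 59, 71, 83. Second differences: 12, 12, 12.
Level-2 differences are constant, so P has degree 2.
Fitting a degree-2 polynomial gives P(x) = 6x² + 5x - 4.
The constant term is P(0) = -4.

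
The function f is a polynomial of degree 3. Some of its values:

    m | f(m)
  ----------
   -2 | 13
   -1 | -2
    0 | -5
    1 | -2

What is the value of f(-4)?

103

Write f(m) = am³ + bm² + cm + d; the 4 given values yield a linear system in the 4 coefficients.
Solving, f(m) = -m³ + 3m² + m - 5.
Then f(-4) = 103.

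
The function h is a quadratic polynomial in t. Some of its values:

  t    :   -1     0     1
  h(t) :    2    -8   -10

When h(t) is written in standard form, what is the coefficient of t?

-6

Write h(t) = at² + bt + c; the 3 given values yield a linear system in the 3 coefficients.
Solving, h(t) = 4t² - 6t - 8.
The coefficient of t is -6.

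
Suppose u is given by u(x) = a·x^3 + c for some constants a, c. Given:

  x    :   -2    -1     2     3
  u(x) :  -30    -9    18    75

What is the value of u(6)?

642

From u(-2) = -30 and u(-1) = -9: -8a + c = -30 and -1a + c = -9.
Subtracting: 7a = 21, so a = 3; then c = -30 − 3·(-8) = -6.
So u(x) = 3x³ − 6, and u(6) = 642.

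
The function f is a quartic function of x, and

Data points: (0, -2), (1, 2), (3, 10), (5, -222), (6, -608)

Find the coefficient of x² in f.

Write f(x) = ax^4 + bx³ + cx² + dx + e; the 5 given values yield a linear system in the 5 coefficients.
Solving, f(x) = -x^4 + 3x³ + x² + x - 2.
The coefficient of x² is 1.

1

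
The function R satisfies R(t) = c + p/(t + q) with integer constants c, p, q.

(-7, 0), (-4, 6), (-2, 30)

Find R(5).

(R(t) − c)(t + q) = p for each data point; the three points give a linear system in c and q, then p follows.
Solving: c = -6, q = 1, p = -36, so R(t) = -6 − 36/(t + 1).
Then R(5) = -6 − 36/6 = -12.

-12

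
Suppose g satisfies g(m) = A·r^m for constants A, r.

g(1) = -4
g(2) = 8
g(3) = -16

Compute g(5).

-64

Consecutive ratio: 8/(-4) = -2, and -16/8 = -2, so r = -2.
Then A·(-2)^1 = -4 gives A = 2, and g(m) = 2·(-2)^m.
g(5) = 2·(-2)^5 = -64.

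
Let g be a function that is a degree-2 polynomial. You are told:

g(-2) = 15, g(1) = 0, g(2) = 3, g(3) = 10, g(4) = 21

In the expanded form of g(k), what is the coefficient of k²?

Write g(k) = ak² + bk + c; the 5 given values yield a linear system in the 3 coefficients.
Solving, g(k) = 2k² - 3k + 1.
The coefficient of k² is 2.

2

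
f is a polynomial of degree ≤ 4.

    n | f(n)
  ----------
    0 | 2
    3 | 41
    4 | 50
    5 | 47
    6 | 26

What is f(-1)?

5

Write f(n) = an^4 + bn³ + cn² + dn + e; the 5 given values yield a linear system in the 5 coefficients.
Solving, the leading coefficient vanishes, and f(n) = -n³ + 6n² + 4n + 2.
Then f(-1) = 5.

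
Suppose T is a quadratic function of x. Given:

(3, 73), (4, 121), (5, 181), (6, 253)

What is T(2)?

Write T(x) = ax² + bx + c; the 4 given values yield a linear system in the 3 coefficients.
Solving, T(x) = 6x² + 6x + 1.
Then T(2) = 37.

37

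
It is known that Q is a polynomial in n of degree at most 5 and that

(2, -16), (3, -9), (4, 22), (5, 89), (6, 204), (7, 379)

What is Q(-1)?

-13

First differences: 7, 31, 67, 115, 175. Second differences: 24, 36, 48, 60. Third differences: 12, 12, 12.
Level-3 differences are constant, so Q has degree 3.
Fitting a degree-3 polynomial gives Q(n) = 2n³ - 6n² - n - 6.
Then Q(-1) = -13.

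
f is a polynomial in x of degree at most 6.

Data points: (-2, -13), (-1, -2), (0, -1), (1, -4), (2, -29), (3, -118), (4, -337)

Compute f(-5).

-526

First differences: 11, 1, -3, -25, -89, -219. Second differences: -10, -4, -22, -64, -130. Third differences: 6, -18, -42, -66. Fourth differences: -24, -24, -24.
Level-4 differences are constant, so f has degree 4.
Fitting a degree-4 polynomial gives f(x) = -x^4 - x³ - x² - 1.
Then f(-5) = -526.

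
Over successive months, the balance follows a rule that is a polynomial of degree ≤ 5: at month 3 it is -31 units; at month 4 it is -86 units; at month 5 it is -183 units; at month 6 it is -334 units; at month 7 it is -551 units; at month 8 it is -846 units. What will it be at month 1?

Write the value at k as Q(k).
First differences: -55, -97, -151, -217, -295. Second differences: -42, -54, -66, -78. Third differences: -12, -12, -12.
Level-3 differences are constant, so Q has degree 3.
Fitting a degree-3 polynomial gives Q(k) = -2k³ + 3k² - 2k + 2.
Then Q(1) = 1.

1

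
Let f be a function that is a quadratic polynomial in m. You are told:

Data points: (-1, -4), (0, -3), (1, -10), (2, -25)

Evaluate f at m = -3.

First differences: 1, -7, -15. Second differences: -8, -8.
Level-2 differences are constant, so f has degree 2.
Fitting a degree-2 polynomial gives f(m) = -4m² - 3m - 3.
Then f(-3) = -30.

-30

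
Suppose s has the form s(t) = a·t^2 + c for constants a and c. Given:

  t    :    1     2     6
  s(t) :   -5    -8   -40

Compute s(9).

-85

From s(1) = -5 and s(2) = -8: 1a + c = -5 and 4a + c = -8.
Subtracting: 3a = -3, so a = -1; then c = -5 − (-1)·1 = -4.
So s(t) = -1t² − 4, and s(9) = -85.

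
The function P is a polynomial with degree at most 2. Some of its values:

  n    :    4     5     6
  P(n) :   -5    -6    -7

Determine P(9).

First differences: -1, -1.
Level-1 differences are constant, so P has degree 1.
Fitting a degree-1 polynomial gives P(n) = -n - 1.
Then P(9) = -10.

-10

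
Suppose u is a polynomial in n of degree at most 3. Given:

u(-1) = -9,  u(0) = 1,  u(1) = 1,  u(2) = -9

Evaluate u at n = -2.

-29

Write u(n) = an³ + bn² + cn + d; the 4 given values yield a linear system in the 4 coefficients.
Solving, the leading coefficient vanishes, and u(n) = -5n² + 5n + 1.
Then u(-2) = -29.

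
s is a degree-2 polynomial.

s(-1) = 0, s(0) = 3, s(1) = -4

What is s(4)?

Write s(n) = an² + bn + c; the 3 given values yield a linear system in the 3 coefficients.
Solving, s(n) = -5n² - 2n + 3.
Then s(4) = -85.

-85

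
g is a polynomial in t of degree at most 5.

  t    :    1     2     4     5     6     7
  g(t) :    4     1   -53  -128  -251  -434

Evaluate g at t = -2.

Write g(t) = at^5 + bt^4 + ct³ + dt² + et + p; the 6 given values yield a linear system in the 6 coefficients.
Solving, the top 2 coefficients vanish, and g(t) = -2t³ + 6t² - 7t + 7.
Then g(-2) = 61.

61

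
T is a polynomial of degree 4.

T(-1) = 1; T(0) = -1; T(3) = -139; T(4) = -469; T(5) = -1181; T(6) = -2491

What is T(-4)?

-461

Write T(m) = am^4 + bm³ + cm² + dm + e; the 6 given values yield a linear system in the 5 coefficients.
Solving, T(m) = -2m^4 + 3m² - m - 1.
Then T(-4) = -461.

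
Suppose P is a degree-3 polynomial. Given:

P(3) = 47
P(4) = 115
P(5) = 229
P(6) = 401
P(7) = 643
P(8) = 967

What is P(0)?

-1

First differences: 68, 114, 172, 242, 324. Second differences: 46, 58, 70, 82. Third differences: 12, 12, 12.
Level-3 differences are constant, so P has degree 3.
Fitting a degree-3 polynomial gives P(m) = 2m³ - m² + m - 1.
The constant term is P(0) = -1.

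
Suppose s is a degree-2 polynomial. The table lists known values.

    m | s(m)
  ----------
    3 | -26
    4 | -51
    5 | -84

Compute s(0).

1

Write s(m) = am² + bm + c; the 3 given values yield a linear system in the 3 coefficients.
Solving, s(m) = -4m² + 3m + 1.
Then s(0) = 1.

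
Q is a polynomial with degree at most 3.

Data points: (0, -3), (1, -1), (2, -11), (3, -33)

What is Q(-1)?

Write Q(x) = ax³ + bx² + cx + d; the 4 given values yield a linear system in the 4 coefficients.
Solving, the leading coefficient vanishes, and Q(x) = -6x² + 8x - 3.
Then Q(-1) = -17.

-17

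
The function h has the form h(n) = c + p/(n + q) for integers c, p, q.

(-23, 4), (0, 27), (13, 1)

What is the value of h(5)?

-3

(h(n) − c)(n + q) = p for each data point; the three points give a linear system in c and q, then p follows.
Solving: c = 3, q = -1, p = -24, so h(n) = 3 − 24/(n − 1).
Then h(5) = 3 − 24/4 = -3.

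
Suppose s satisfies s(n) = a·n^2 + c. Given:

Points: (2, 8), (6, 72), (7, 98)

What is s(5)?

From s(2) = 8 and s(6) = 72: 4a + c = 8 and 36a + c = 72.
Subtracting: 32a = 64, so a = 2; then c = 8 − 2·4 = 0.
So s(n) = 2n² + 0, and s(5) = 50.

50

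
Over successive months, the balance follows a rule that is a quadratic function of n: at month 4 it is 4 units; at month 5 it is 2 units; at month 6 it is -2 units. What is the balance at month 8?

Write the value at n as f(n).
Write f(n) = an² + bn + c; the 3 given values yield a linear system in the 3 coefficients.
Solving, f(n) = -n² + 7n - 8.
Then f(8) = -16.

-16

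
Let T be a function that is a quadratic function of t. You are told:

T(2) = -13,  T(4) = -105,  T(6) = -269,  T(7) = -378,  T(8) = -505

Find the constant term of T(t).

7

Write T(t) = at² + bt + c; the 5 given values yield a linear system in the 3 coefficients.
Solving, T(t) = -9t² + 8t + 7.
The constant term is T(0) = 7.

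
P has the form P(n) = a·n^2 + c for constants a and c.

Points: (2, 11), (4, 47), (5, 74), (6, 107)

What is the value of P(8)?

191

From P(2) = 11 and P(4) = 47: 4a + c = 11 and 16a + c = 47.
Subtracting: 12a = 36, so a = 3; then c = 11 − 3·4 = -1.
So P(n) = 3n² − 1, and P(8) = 191.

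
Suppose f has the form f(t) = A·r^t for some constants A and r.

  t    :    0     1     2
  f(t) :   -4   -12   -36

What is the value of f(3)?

-108

Consecutive ratio: -12/(-4) = 3, and -36/(-12) = 3, so r = 3.
Then A·3^0 = -4 gives A = -4, and f(t) = -4·3^t.
f(3) = -4·3^3 = -108.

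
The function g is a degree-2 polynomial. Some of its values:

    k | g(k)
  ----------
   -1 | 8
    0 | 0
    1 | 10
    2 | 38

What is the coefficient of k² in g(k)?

9

First differences: -8, 10, 28. Second differences: 18, 18.
Level-2 differences are constant, so g has degree 2.
Fitting a degree-2 polynomial gives g(k) = 9k² + k.
The coefficient of k² is 9.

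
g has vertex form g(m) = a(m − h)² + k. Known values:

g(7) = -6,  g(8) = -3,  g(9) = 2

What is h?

First differences 3, 5; second difference 2 = 2a, so a = 1.
Expanding, the m-coefficient is −2ah = -2h; matching it to the data gives h = 6, and then k = -7.
So g(m) = 1(m − 6)² − 7.
Hence h = 6.

6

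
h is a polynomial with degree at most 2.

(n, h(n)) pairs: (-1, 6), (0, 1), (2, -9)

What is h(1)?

Write h(n) = an² + bn + c; the 3 given values yield a linear system in the 3 coefficients.
Solving, the leading coefficient vanishes, and h(n) = -5n + 1.
Then h(1) = -4.

-4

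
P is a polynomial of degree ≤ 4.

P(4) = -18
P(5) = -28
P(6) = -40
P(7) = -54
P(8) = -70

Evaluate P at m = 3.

First differences: -10, -12, -14, -16. Second differences: -2, -2, -2.
Level-2 differences are constant, so P has degree 2.
Fitting a degree-2 polynomial gives P(m) = -m² - m + 2.
Then P(3) = -10.

-10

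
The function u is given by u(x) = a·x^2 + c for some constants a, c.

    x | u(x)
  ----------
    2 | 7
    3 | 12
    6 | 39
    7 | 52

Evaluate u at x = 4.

19

From u(2) = 7 and u(3) = 12: 4a + c = 7 and 9a + c = 12.
Subtracting: 5a = 5, so a = 1; then c = 7 − 1·4 = 3.
So u(x) = 1x² + 3, and u(4) = 19.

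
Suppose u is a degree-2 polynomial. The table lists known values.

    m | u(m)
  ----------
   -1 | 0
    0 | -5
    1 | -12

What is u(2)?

Write u(m) = am² + bm + c; the 3 given values yield a linear system in the 3 coefficients.
Solving, u(m) = -m² - 6m - 5.
Then u(2) = -21.

-21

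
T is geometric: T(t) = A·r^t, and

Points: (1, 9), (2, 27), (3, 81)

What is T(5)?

729

Consecutive ratio: 27/9 = 3, and 81/27 = 3, so r = 3.
Then A·3^1 = 9 gives A = 3, and T(t) = 3·3^t.
T(5) = 3·3^5 = 729.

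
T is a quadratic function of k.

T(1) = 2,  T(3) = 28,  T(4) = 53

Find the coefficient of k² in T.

4

Write T(k) = ak² + bk + c; the 3 given values yield a linear system in the 3 coefficients.
Solving, T(k) = 4k² - 3k + 1.
The coefficient of k² is 4.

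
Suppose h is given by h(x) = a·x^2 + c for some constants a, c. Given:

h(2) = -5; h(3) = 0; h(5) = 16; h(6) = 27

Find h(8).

55

From h(2) = -5 and h(3) = 0: 4a + c = -5 and 9a + c = 0.
Subtracting: 5a = 5, so a = 1; then c = -5 − 1·4 = -9.
So h(x) = 1x² − 9, and h(8) = 55.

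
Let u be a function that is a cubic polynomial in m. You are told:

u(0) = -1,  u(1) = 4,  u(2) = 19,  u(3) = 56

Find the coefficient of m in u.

Write u(m) = am³ + bm² + cm + d; the 4 given values yield a linear system in the 4 coefficients.
Solving, u(m) = 2m³ - m² + 4m - 1.
The coefficient of m is 4.

4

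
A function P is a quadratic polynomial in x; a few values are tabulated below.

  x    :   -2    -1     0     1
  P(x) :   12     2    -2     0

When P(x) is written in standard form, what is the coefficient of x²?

First differences: -10, -4, 2. Second differences: 6, 6.
Level-2 differences are constant, so P has degree 2.
Fitting a degree-2 polynomial gives P(x) = 3x² - x - 2.
The coefficient of x² is 3.

3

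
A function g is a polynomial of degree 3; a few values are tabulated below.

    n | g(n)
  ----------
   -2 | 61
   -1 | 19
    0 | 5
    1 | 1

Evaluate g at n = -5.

535

Write g(n) = an³ + bn² + cn + d; the 4 given values yield a linear system in the 4 coefficients.
Solving, g(n) = -3n³ + 5n² - 6n + 5.
Then g(-5) = 535.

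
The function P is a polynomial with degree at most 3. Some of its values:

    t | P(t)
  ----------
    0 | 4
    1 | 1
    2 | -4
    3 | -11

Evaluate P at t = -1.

First differences: -3, -5, -7. Second differences: -2, -2.
Level-2 differences are constant, so P has degree 2.
Fitting a degree-2 polynomial gives P(t) = -t² - 2t + 4.
Then P(-1) = 5.

5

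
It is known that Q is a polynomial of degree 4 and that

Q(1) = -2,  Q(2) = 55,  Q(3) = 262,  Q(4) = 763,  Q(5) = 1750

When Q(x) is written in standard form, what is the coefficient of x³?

4

Write Q(x) = ax^4 + bx³ + cx² + dx + e; the 5 given values yield a linear system in the 5 coefficients.
Solving, Q(x) = 2x^4 + 4x³ + x² - 4x - 5.
The coefficient of x³ is 4.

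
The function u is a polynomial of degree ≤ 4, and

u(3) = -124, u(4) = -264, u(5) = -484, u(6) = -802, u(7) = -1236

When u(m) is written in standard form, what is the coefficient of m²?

-4

First differences: -140, -220, -318, -434. Second differences: -80, -98, -116. Third differences: -18, -18.
Level-3 differences are constant, so u has degree 3.
Fitting a degree-3 polynomial gives u(m) = -3m³ - 4m² - m - 4.
The coefficient of m² is -4.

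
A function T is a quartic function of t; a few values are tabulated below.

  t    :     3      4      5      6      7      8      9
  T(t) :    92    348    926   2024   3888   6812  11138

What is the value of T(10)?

First differences: 256, 578, 1098, 1864, 2924, 4326. Second differences: 322, 520, 766, 1060, 1402. Third differences: 198, 246, 294, 342. Fourth differences: 48, 48, 48.
Level-4 differences are constant, so T has degree 4.
Fitting a degree-4 polynomial gives T(t) = 2t^4 - 3t³ + 3t² - 4t - 4.
Then T(10) = 17256.

17256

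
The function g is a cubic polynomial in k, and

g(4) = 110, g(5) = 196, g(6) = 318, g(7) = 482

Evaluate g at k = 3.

54

Write g(k) = ak³ + bk² + ck + d; the 4 given values yield a linear system in the 4 coefficients.
Solving, g(k) = k³ + 3k² - 2k + 6.
Then g(3) = 54.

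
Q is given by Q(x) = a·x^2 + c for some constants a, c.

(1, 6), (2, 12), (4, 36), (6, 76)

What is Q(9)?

166

From Q(1) = 6 and Q(2) = 12: 1a + c = 6 and 4a + c = 12.
Subtracting: 3a = 6, so a = 2; then c = 6 − 2·1 = 4.
So Q(x) = 2x² + 4, and Q(9) = 166.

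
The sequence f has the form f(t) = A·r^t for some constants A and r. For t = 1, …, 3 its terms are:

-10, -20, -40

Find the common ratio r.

2

Consecutive ratio: -20/(-10) = 2, and -40/(-20) = 2, so r = 2.
Then A·2^1 = -10 gives A = -5, and f(t) = -5·2^t.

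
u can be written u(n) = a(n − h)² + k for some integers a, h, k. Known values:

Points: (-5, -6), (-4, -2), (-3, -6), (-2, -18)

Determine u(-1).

-38

First differences 4, -4, -12; second difference -8 = 2a, so a = -4.
Expanding, the n-coefficient is −2ah = 8h; matching it to the data gives h = -4, and then k = -2.
So u(n) = -4(n + 4)² − 2.
u(-1) = -4·3² − 2 = -38.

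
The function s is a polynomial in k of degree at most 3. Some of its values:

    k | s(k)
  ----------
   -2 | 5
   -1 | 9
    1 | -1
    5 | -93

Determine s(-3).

-5

Write s(k) = ak³ + bk² + ck + d; the 4 given values yield a linear system in the 4 coefficients.
Solving, the leading coefficient vanishes, and s(k) = -3k² - 5k + 7.
Then s(-3) = -5.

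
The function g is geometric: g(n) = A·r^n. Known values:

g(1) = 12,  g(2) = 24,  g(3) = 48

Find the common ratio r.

2

Consecutive ratio: 24/12 = 2, and 48/24 = 2, so r = 2.
Then A·2^1 = 12 gives A = 6, and g(n) = 6·2^n.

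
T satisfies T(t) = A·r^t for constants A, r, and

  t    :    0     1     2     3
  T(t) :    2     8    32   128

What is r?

4

Consecutive ratio: 8/2 = 4, and 32/8 = 4, so r = 4.
Then A·4^0 = 2 gives A = 2, and T(t) = 2·4^t.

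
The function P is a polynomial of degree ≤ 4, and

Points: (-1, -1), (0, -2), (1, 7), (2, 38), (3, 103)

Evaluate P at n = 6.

622

First differences: -1, 9, 31, 65. Second differences: 10, 22, 34. Third differences: 12, 12.
Level-3 differences are constant, so P has degree 3.
Fitting a degree-3 polynomial gives P(n) = 2n³ + 5n² + 2n - 2.
Then P(6) = 622.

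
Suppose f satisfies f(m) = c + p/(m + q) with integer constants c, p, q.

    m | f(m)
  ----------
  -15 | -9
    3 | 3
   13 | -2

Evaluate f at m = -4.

(f(m) − c)(m + q) = p for each data point; the three points give a linear system in c and q, then p follows.
Solving: c = -5, q = 3, p = 48, so f(m) = -5 + 48/(m + 3).
Then f(-4) = -5 + 48/(-1) = -53.

-53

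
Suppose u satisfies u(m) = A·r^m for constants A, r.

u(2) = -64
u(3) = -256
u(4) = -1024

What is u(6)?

-16384

Consecutive ratio: -256/(-64) = 4, and -1024/(-256) = 4, so r = 4.
Then A·4^2 = -64 gives A = -4, and u(m) = -4·4^m.
u(6) = -4·4^6 = -16384.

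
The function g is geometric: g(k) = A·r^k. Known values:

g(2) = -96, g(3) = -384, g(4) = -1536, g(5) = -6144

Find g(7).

-98304

Consecutive ratio: -384/(-96) = 4, and -1536/(-384) = 4, so r = 4.
Then A·4^2 = -96 gives A = -6, and g(k) = -6·4^k.
g(7) = -6·4^7 = -98304.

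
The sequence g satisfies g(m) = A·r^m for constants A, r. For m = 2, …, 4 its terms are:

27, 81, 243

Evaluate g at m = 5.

Consecutive ratio: 81/27 = 3, and 243/81 = 3, so r = 3.
Then A·3^2 = 27 gives A = 3, and g(m) = 3·3^m.
g(5) = 3·3^5 = 729.

729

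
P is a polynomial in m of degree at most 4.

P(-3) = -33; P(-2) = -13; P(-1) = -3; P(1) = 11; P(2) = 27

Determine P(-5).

-127

Write P(m) = am^4 + bm³ + cm² + dm + e; the 5 given values yield a linear system in the 5 coefficients.
Solving, the leading coefficient vanishes, and P(m) = m³ + m² + 6m + 3.
Then P(-5) = -127.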